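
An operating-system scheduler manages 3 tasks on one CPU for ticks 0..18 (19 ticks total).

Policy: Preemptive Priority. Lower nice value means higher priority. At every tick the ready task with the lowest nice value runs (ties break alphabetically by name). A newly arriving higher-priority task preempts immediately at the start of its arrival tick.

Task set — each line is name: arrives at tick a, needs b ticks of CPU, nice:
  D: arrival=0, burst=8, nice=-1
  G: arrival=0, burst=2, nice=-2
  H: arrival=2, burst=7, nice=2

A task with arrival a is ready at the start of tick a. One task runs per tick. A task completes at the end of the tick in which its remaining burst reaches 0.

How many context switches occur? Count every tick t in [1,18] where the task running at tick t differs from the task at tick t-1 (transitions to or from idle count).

context switches = 3

t=0: ready={D,G} → run G
t=1: ready={D,G} → run G
t=2: ready={D,H} → run D
t=3: ready={D,H} → run D
t=4: ready={D,H} → run D
t=5: ready={D,H} → run D
t=6: ready={D,H} → run D
t=7: ready={D,H} → run D
t=8: ready={D,H} → run D
t=9: ready={D,H} → run D
t=10: ready={H} → run H
t=11: ready={H} → run H
t=12: ready={H} → run H
t=13: ready={H} → run H
t=14: ready={H} → run H
t=15: ready={H} → run H
t=16: ready={H} → run H
t=17: (idle)
t=18: (idle)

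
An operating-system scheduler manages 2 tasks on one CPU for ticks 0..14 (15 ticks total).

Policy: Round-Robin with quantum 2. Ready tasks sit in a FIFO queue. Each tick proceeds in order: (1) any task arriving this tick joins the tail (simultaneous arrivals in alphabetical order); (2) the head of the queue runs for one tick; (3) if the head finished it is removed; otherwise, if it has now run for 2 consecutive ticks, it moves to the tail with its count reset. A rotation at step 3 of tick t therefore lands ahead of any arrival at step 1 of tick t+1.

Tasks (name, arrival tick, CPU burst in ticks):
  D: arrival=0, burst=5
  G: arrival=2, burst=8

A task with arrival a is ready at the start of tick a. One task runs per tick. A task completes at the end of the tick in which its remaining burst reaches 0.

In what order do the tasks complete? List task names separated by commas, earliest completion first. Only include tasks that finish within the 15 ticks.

completion order = D, G

t=0: queue=[D] q_used=0 → run D
t=1: queue=[D] q_used=1 → run D
t=2: queue=[D,G] q_used=0 → run D
t=3: queue=[D,G] q_used=1 → run D
t=4: queue=[G,D] q_used=0 → run G
t=5: queue=[G,D] q_used=1 → run G
t=6: queue=[D,G] q_used=0 → run D
t=7: queue=[G] q_used=0 → run G
t=8: queue=[G] q_used=1 → run G
t=9: queue=[G] q_used=0 → run G
t=10: queue=[G] q_used=1 → run G
t=11: queue=[G] q_used=0 → run G
t=12: queue=[G] q_used=1 → run G
t=13: (idle)
t=14: (idle)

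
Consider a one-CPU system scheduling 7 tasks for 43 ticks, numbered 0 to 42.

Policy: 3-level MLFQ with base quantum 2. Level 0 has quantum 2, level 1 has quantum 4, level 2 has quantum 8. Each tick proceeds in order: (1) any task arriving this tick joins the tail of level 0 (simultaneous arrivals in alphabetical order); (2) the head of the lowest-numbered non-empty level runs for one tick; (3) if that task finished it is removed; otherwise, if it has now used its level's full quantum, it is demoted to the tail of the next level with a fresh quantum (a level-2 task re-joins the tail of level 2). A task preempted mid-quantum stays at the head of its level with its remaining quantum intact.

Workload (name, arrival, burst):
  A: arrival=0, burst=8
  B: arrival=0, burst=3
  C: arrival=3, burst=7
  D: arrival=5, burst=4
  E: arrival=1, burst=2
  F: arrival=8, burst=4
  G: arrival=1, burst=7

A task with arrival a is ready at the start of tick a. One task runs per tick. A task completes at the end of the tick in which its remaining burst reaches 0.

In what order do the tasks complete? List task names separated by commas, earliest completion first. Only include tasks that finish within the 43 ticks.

completion order = E, B, D, F, A, G, C

t=0: L0/L1/L2 = AB/-/- → run A
t=1: L0/L1/L2 = ABEG/-/- → run A
t=2: L0/L1/L2 = BEG/A/- → run B
t=3: L0/L1/L2 = BEGC/A/- → run B
t=4: L0/L1/L2 = EGC/AB/- → run E
t=5: L0/L1/L2 = EGCD/AB/- → run E
t=6: L0/L1/L2 = GCD/AB/- → run G
t=7: L0/L1/L2 = GCD/AB/- → run G
t=8: L0/L1/L2 = CDF/ABG/- → run C
t=9: L0/L1/L2 = CDF/ABG/- → run C
t=10: L0/L1/L2 = DF/ABGC/- → run D
t=11: L0/L1/L2 = DF/ABGC/- → run D
t=12: L0/L1/L2 = F/ABGCD/- → run F
t=13: L0/L1/L2 = F/ABGCD/- → run F
t=14: L0/L1/L2 = -/ABGCDF/- → run A
t=15: L0/L1/L2 = -/ABGCDF/- → run A
t=16: L0/L1/L2 = -/ABGCDF/- → run A
t=17: L0/L1/L2 = -/ABGCDF/- → run A
t=18: L0/L1/L2 = -/BGCDF/A → run B
t=19: L0/L1/L2 = -/GCDF/A → run G
t=20: L0/L1/L2 = -/GCDF/A → run G
t=21: L0/L1/L2 = -/GCDF/A → run G
t=22: L0/L1/L2 = -/GCDF/A → run G
t=23: L0/L1/L2 = -/CDF/AG → run C
t=24: L0/L1/L2 = -/CDF/AG → run C
t=25: L0/L1/L2 = -/CDF/AG → run C
t=26: L0/L1/L2 = -/CDF/AG → run C
t=27: L0/L1/L2 = -/DF/AGC → run D
t=28: L0/L1/L2 = -/DF/AGC → run D
t=29: L0/L1/L2 = -/F/AGC → run F
t=30: L0/L1/L2 = -/F/AGC → run F
t=31: L0/L1/L2 = -/-/AGC → run A
t=32: L0/L1/L2 = -/-/AGC → run A
t=33: L0/L1/L2 = -/-/GC → run G
t=34: L0/L1/L2 = -/-/C → run C
t=35: (idle)
t=36: (idle)
t=37: (idle)
t=38: (idle)
t=39: (idle)
t=40: (idle)
t=41: (idle)
t=42: (idle)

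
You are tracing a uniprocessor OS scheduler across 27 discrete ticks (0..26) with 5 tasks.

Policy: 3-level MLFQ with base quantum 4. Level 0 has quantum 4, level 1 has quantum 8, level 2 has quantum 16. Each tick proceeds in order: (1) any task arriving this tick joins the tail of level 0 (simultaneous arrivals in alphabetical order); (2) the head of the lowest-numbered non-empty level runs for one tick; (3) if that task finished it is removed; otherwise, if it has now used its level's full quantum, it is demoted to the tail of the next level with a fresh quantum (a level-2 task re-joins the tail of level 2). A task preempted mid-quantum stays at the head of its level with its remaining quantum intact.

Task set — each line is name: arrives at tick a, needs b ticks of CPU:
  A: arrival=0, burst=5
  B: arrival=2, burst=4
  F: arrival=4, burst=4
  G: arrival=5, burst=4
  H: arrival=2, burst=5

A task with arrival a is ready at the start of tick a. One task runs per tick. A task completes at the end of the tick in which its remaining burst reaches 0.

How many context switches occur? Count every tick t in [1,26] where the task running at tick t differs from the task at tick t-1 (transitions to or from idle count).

context switches = 7

t=0: L0/L1/L2 = A/-/- → run A
t=1: L0/L1/L2 = A/-/- → run A
t=2: L0/L1/L2 = ABH/-/- → run A
t=3: L0/L1/L2 = ABH/-/- → run A
t=4: L0/L1/L2 = BHF/A/- → run B
t=5: L0/L1/L2 = BHFG/A/- → run B
t=6: L0/L1/L2 = BHFG/A/- → run B
t=7: L0/L1/L2 = BHFG/A/- → run B
t=8: L0/L1/L2 = HFG/A/- → run H
t=9: L0/L1/L2 = HFG/A/- → run H
t=10: L0/L1/L2 = HFG/A/- → run H
t=11: L0/L1/L2 = HFG/A/- → run H
t=12: L0/L1/L2 = FG/AH/- → run F
t=13: L0/L1/L2 = FG/AH/- → run F
t=14: L0/L1/L2 = FG/AH/- → run F
t=15: L0/L1/L2 = FG/AH/- → run F
t=16: L0/L1/L2 = G/AH/- → run G
t=17: L0/L1/L2 = G/AH/- → run G
t=18: L0/L1/L2 = G/AH/- → run G
t=19: L0/L1/L2 = G/AH/- → run G
t=20: L0/L1/L2 = -/AH/- → run A
t=21: L0/L1/L2 = -/H/- → run H
t=22: (idle)
t=23: (idle)
t=24: (idle)
t=25: (idle)
t=26: (idle)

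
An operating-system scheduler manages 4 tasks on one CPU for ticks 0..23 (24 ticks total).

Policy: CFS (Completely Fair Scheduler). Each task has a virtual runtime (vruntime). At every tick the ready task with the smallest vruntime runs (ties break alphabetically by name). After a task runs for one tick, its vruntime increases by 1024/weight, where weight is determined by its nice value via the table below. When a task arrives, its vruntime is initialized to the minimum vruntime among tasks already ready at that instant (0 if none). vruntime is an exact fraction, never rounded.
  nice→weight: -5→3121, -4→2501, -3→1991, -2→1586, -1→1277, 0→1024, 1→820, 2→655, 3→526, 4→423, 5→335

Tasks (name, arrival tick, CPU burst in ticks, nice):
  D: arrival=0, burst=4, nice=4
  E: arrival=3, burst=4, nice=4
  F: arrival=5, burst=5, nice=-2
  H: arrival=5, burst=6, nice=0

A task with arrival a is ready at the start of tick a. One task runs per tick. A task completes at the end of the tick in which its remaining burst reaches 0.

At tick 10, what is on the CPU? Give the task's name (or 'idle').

t=0: vr[D=0] → run D
t=1: vr[D=1024/423] → run D
t=2: vr[D=2048/423] → run D
t=3: vr[D=1024/141 E=1024/141] → run D
t=4: vr[E=1024/141] → run E
t=5: vr[E=4096/423 F=4096/423 H=4096/423] → run E
t=6: vr[E=5120/423 F=4096/423 H=4096/423] → run F
t=7: vr[E=5120/423 F=3464704/335439 H=4096/423] → run H
t=8: vr[E=5120/423 F=3464704/335439 H=4519/423] → run F
t=9: vr[E=5120/423 F=3681280/335439 H=4519/423] → run H
t=10: vr[E=5120/423 F=3681280/335439 H=4942/423] → run F
t=11: vr[E=5120/423 F=3897856/335439 H=4942/423] → run F
t=12: vr[E=5120/423 F=4114432/335439 H=4942/423] → run H
t=13: vr[E=5120/423 F=4114432/335439 H=5365/423] → run E
t=14: vr[E=2048/141 F=4114432/335439 H=5365/423] → run F
t=15: vr[E=2048/141 H=5365/423] → run H
t=16: vr[E=2048/141 H=5788/423] → run H
t=17: vr[E=2048/141 H=6211/423] → run E
t=18: vr[H=6211/423] → run H
t=19: (idle)
t=20: (idle)
t=21: (idle)
t=22: (idle)
t=23: (idle)

running at tick 10 = F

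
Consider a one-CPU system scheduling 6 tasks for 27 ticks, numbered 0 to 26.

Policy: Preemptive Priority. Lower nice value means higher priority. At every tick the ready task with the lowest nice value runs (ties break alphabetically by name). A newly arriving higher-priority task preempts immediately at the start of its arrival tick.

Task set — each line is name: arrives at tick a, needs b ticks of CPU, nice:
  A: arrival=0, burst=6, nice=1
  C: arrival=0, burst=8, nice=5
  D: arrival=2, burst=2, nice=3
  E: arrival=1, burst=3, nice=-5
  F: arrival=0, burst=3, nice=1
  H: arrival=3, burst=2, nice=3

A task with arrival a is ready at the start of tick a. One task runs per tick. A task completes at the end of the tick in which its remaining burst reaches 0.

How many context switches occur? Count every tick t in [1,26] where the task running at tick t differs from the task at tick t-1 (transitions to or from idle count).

context switches = 7

t=0: ready={A,C,F} → run A
t=1: ready={A,C,E,F} → run E
t=2: ready={A,C,D,E,F} → run E
t=3: ready={A,C,D,E,F,H} → run E
t=4: ready={A,C,D,F,H} → run A
t=5: ready={A,C,D,F,H} → run A
t=6: ready={A,C,D,F,H} → run A
t=7: ready={A,C,D,F,H} → run A
t=8: ready={A,C,D,F,H} → run A
t=9: ready={C,D,F,H} → run F
t=10: ready={C,D,F,H} → run F
t=11: ready={C,D,F,H} → run F
t=12: ready={C,D,H} → run D
t=13: ready={C,D,H} → run D
t=14: ready={C,H} → run H
t=15: ready={C,H} → run H
t=16: ready={C} → run C
t=17: ready={C} → run C
t=18: ready={C} → run C
t=19: ready={C} → run C
t=20: ready={C} → run C
t=21: ready={C} → run C
t=22: ready={C} → run C
t=23: ready={C} → run C
t=24: (idle)
t=25: (idle)
t=26: (idle)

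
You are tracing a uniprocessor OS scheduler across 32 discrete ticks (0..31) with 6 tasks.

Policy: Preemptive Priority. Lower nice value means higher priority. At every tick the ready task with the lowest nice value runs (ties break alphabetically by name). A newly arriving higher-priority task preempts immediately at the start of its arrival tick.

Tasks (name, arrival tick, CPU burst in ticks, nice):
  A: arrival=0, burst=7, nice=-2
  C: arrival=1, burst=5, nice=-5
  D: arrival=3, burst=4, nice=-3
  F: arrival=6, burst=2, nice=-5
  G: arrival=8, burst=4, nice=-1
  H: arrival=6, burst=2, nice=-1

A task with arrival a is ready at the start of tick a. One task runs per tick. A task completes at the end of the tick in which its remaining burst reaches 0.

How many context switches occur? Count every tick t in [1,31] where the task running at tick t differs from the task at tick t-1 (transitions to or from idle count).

context switches = 7

t=0: ready={A} → run A
t=1: ready={A,C} → run C
t=2: ready={A,C} → run C
t=3: ready={A,C,D} → run C
t=4: ready={A,C,D} → run C
t=5: ready={A,C,D} → run C
t=6: ready={A,D,F,H} → run F
t=7: ready={A,D,F,H} → run F
t=8: ready={A,D,G,H} → run D
t=9: ready={A,D,G,H} → run D
t=10: ready={A,D,G,H} → run D
t=11: ready={A,D,G,H} → run D
t=12: ready={A,G,H} → run A
t=13: ready={A,G,H} → run A
t=14: ready={A,G,H} → run A
t=15: ready={A,G,H} → run A
t=16: ready={A,G,H} → run A
t=17: ready={A,G,H} → run A
t=18: ready={G,H} → run G
t=19: ready={G,H} → run G
t=20: ready={G,H} → run G
t=21: ready={G,H} → run G
t=22: ready={H} → run H
t=23: ready={H} → run H
t=24: (idle)
t=25: (idle)
t=26: (idle)
t=27: (idle)
t=28: (idle)
t=29: (idle)
t=30: (idle)
t=31: (idle)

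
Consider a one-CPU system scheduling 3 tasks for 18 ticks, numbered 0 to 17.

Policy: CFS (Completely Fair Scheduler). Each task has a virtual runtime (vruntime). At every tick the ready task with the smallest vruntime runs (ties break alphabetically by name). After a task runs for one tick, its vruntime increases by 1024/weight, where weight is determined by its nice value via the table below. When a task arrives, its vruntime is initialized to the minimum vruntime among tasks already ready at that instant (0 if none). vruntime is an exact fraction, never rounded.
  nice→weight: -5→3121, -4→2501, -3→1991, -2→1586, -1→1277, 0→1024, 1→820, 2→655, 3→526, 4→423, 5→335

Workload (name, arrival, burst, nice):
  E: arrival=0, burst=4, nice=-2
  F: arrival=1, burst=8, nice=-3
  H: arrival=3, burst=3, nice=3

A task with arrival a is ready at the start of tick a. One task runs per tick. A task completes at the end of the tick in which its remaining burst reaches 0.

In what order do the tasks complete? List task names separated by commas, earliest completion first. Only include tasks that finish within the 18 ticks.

completion order = E, F, H

t=0: vr[E=0] → run E
t=1: vr[E=512/793 F=512/793] → run E
t=2: vr[E=1024/793 F=512/793] → run F
t=3: vr[E=1024/793 F=1831424/1578863 H=1831424/1578863] → run F
t=4: vr[E=1024/793 F=2643456/1578863 H=1831424/1578863] → run H
t=5: vr[E=1024/793 F=2643456/1578863 H=1290042368/415240969] → run E
t=6: vr[E=1536/793 F=2643456/1578863 H=1290042368/415240969] → run F
t=7: vr[E=1536/793 F=3455488/1578863 H=1290042368/415240969] → run E
t=8: vr[F=3455488/1578863 H=1290042368/415240969] → run F
t=9: vr[F=4267520/1578863 H=1290042368/415240969] → run F
t=10: vr[F=5079552/1578863 H=1290042368/415240969] → run H
t=11: vr[F=5079552/1578863 H=2098420224/415240969] → run F
t=12: vr[F=5891584/1578863 H=2098420224/415240969] → run F
t=13: vr[F=6703616/1578863 H=2098420224/415240969] → run F
t=14: vr[H=2098420224/415240969] → run H
t=15: (idle)
t=16: (idle)
t=17: (idle)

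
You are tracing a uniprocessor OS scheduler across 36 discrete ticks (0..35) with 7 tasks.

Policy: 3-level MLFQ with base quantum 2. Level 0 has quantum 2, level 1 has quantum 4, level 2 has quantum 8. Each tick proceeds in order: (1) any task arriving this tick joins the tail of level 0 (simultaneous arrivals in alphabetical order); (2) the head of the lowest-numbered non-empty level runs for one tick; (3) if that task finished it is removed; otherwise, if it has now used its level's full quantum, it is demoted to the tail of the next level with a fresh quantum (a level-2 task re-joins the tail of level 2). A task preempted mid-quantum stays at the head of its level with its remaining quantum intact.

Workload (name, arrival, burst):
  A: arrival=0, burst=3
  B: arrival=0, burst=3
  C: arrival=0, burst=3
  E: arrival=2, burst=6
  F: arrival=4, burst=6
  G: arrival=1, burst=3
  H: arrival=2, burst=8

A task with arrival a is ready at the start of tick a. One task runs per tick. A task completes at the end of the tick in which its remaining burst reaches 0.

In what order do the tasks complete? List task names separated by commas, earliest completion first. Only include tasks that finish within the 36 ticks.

completion order = A, B, C, G, E, F, H

t=0: L0/L1/L2 = ABC/-/- → run A
t=1: L0/L1/L2 = ABCG/-/- → run A
t=2: L0/L1/L2 = BCGEH/A/- → run B
t=3: L0/L1/L2 = BCGEH/A/- → run B
t=4: L0/L1/L2 = CGEHF/AB/- → run C
t=5: L0/L1/L2 = CGEHF/AB/- → run C
t=6: L0/L1/L2 = GEHF/ABC/- → run G
t=7: L0/L1/L2 = GEHF/ABC/- → run G
t=8: L0/L1/L2 = EHF/ABCG/- → run E
t=9: L0/L1/L2 = EHF/ABCG/- → run E
t=10: L0/L1/L2 = HF/ABCGE/- → run H
t=11: L0/L1/L2 = HF/ABCGE/- → run H
t=12: L0/L1/L2 = F/ABCGEH/- → run F
t=13: L0/L1/L2 = F/ABCGEH/- → run F
t=14: L0/L1/L2 = -/ABCGEHF/- → run A
t=15: L0/L1/L2 = -/BCGEHF/- → run B
t=16: L0/L1/L2 = -/CGEHF/- → run C
t=17: L0/L1/L2 = -/GEHF/- → run G
t=18: L0/L1/L2 = -/EHF/- → run E
t=19: L0/L1/L2 = -/EHF/- → run E
t=20: L0/L1/L2 = -/EHF/- → run E
t=21: L0/L1/L2 = -/EHF/- → run E
t=22: L0/L1/L2 = -/HF/- → run H
t=23: L0/L1/L2 = -/HF/- → run H
t=24: L0/L1/L2 = -/HF/- → run H
t=25: L0/L1/L2 = -/HF/- → run H
t=26: L0/L1/L2 = -/F/H → run F
t=27: L0/L1/L2 = -/F/H → run F
t=28: L0/L1/L2 = -/F/H → run F
t=29: L0/L1/L2 = -/F/H → run F
t=30: L0/L1/L2 = -/-/H → run H
t=31: L0/L1/L2 = -/-/H → run H
t=32: (idle)
t=33: (idle)
t=34: (idle)
t=35: (idle)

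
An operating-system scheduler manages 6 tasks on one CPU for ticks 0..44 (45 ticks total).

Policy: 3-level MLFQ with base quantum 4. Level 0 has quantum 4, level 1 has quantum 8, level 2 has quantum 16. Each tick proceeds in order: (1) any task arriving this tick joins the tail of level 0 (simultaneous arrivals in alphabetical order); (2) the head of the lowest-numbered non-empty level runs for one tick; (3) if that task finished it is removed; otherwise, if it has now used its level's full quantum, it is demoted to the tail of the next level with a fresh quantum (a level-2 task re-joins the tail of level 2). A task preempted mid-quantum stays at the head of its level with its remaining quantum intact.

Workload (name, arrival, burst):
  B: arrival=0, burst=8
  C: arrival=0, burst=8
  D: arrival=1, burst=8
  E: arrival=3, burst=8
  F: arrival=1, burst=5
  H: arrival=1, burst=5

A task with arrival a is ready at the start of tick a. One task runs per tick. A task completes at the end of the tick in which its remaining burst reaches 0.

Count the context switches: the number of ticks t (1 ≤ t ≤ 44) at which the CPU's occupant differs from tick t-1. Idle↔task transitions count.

t=0: L0/L1/L2 = BC/-/- → run B
t=1: L0/L1/L2 = BCDFH/-/- → run B
t=2: L0/L1/L2 = BCDFH/-/- → run B
t=3: L0/L1/L2 = BCDFHE/-/- → run B
t=4: L0/L1/L2 = CDFHE/B/- → run C
t=5: L0/L1/L2 = CDFHE/B/- → run C
t=6: L0/L1/L2 = CDFHE/B/- → run C
t=7: L0/L1/L2 = CDFHE/B/- → run C
t=8: L0/L1/L2 = DFHE/BC/- → run D
t=9: L0/L1/L2 = DFHE/BC/- → run D
t=10: L0/L1/L2 = DFHE/BC/- → run D
t=11: L0/L1/L2 = DFHE/BC/- → run D
t=12: L0/L1/L2 = FHE/BCD/- → run F
t=13: L0/L1/L2 = FHE/BCD/- → run F
t=14: L0/L1/L2 = FHE/BCD/- → run F
t=15: L0/L1/L2 = FHE/BCD/- → run F
t=16: L0/L1/L2 = HE/BCDF/- → run H
t=17: L0/L1/L2 = HE/BCDF/- → run H
t=18: L0/L1/L2 = HE/BCDF/- → run H
t=19: L0/L1/L2 = HE/BCDF/- → run H
t=20: L0/L1/L2 = E/BCDFH/- → run E
t=21: L0/L1/L2 = E/BCDFH/- → run E
t=22: L0/L1/L2 = E/BCDFH/- → run E
t=23: L0/L1/L2 = E/BCDFH/- → run E
t=24: L0/L1/L2 = -/BCDFHE/- → run B
t=25: L0/L1/L2 = -/BCDFHE/- → run B
t=26: L0/L1/L2 = -/BCDFHE/- → run B
t=27: L0/L1/L2 = -/BCDFHE/- → run B
t=28: L0/L1/L2 = -/CDFHE/- → run C
t=29: L0/L1/L2 = -/CDFHE/- → run C
t=30: L0/L1/L2 = -/CDFHE/- → run C
t=31: L0/L1/L2 = -/CDFHE/- → run C
t=32: L0/L1/L2 = -/DFHE/- → run D
t=33: L0/L1/L2 = -/DFHE/- → run D
t=34: L0/L1/L2 = -/DFHE/- → run D
t=35: L0/L1/L2 = -/DFHE/- → run D
t=36: L0/L1/L2 = -/FHE/- → run F
t=37: L0/L1/L2 = -/HE/- → run H
t=38: L0/L1/L2 = -/E/- → run E
t=39: L0/L1/L2 = -/E/- → run E
t=40: L0/L1/L2 = -/E/- → run E
t=41: L0/L1/L2 = -/E/- → run E
t=42: (idle)
t=43: (idle)
t=44: (idle)

context switches = 12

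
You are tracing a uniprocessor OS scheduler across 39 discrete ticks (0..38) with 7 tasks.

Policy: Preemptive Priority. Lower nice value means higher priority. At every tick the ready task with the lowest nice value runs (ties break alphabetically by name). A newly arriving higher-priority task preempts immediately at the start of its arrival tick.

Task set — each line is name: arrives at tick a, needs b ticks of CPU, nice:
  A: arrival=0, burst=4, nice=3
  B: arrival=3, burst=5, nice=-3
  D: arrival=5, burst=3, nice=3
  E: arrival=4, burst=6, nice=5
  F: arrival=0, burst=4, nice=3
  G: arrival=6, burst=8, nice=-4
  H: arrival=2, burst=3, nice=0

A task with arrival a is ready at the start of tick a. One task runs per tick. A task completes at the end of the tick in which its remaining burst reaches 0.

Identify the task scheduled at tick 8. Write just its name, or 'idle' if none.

running at tick 8 = G

t=0: ready={A,F} → run A
t=1: ready={A,F} → run A
t=2: ready={A,F,H} → run H
t=3: ready={A,B,F,H} → run B
t=4: ready={A,B,E,F,H} → run B
t=5: ready={A,B,D,E,F,H} → run B
t=6: ready={A,B,D,E,F,G,H} → run G
t=7: ready={A,B,D,E,F,G,H} → run G
t=8: ready={A,B,D,E,F,G,H} → run G
t=9: ready={A,B,D,E,F,G,H} → run G
t=10: ready={A,B,D,E,F,G,H} → run G
t=11: ready={A,B,D,E,F,G,H} → run G
t=12: ready={A,B,D,E,F,G,H} → run G
t=13: ready={A,B,D,E,F,G,H} → run G
t=14: ready={A,B,D,E,F,H} → run B
t=15: ready={A,B,D,E,F,H} → run B
t=16: ready={A,D,E,F,H} → run H
t=17: ready={A,D,E,F,H} → run H
t=18: ready={A,D,E,F} → run A
t=19: ready={A,D,E,F} → run A
t=20: ready={D,E,F} → run D
t=21: ready={D,E,F} → run D
t=22: ready={D,E,F} → run D
t=23: ready={E,F} → run F
t=24: ready={E,F} → run F
t=25: ready={E,F} → run F
t=26: ready={E,F} → run F
t=27: ready={E} → run E
t=28: ready={E} → run E
t=29: ready={E} → run E
t=30: ready={E} → run E
t=31: ready={E} → run E
t=32: ready={E} → run E
t=33: (idle)
t=34: (idle)
t=35: (idle)
t=36: (idle)
t=37: (idle)
t=38: (idle)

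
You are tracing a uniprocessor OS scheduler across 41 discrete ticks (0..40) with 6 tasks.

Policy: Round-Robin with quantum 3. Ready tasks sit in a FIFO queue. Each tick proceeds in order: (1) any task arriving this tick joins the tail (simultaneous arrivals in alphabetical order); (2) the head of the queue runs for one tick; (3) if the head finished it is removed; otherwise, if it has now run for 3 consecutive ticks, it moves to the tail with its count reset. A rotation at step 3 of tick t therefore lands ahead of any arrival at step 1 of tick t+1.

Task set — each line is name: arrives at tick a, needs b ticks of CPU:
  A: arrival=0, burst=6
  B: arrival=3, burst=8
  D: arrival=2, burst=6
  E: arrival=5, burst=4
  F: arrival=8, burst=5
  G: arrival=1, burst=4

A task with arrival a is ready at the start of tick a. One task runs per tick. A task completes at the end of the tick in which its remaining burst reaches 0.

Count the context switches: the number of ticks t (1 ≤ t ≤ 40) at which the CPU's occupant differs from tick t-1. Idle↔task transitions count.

t=0: queue=[A] q_used=0 → run A
t=1: queue=[A,G] q_used=1 → run A
t=2: queue=[A,G,D] q_used=2 → run A
t=3: queue=[G,D,A,B] q_used=0 → run G
t=4: queue=[G,D,A,B] q_used=1 → run G
t=5: queue=[G,D,A,B,E] q_used=2 → run G
t=6: queue=[D,A,B,E,G] q_used=0 → run D
t=7: queue=[D,A,B,E,G] q_used=1 → run D
t=8: queue=[D,A,B,E,G,F] q_used=2 → run D
t=9: queue=[A,B,E,G,F,D] q_used=0 → run A
t=10: queue=[A,B,E,G,F,D] q_used=1 → run A
t=11: queue=[A,B,E,G,F,D] q_used=2 → run A
t=12: queue=[B,E,G,F,D] q_used=0 → run B
t=13: queue=[B,E,G,F,D] q_used=1 → run B
t=14: queue=[B,E,G,F,D] q_used=2 → run B
t=15: queue=[E,G,F,D,B] q_used=0 → run E
t=16: queue=[E,G,F,D,B] q_used=1 → run E
t=17: queue=[E,G,F,D,B] q_used=2 → run E
t=18: queue=[G,F,D,B,E] q_used=0 → run G
t=19: queue=[F,D,B,E] q_used=0 → run F
t=20: queue=[F,D,B,E] q_used=1 → run F
t=21: queue=[F,D,B,E] q_used=2 → run F
t=22: queue=[D,B,E,F] q_used=0 → run D
t=23: queue=[D,B,E,F] q_used=1 → run D
t=24: queue=[D,B,E,F] q_used=2 → run D
t=25: queue=[B,E,F] q_used=0 → run B
t=26: queue=[B,E,F] q_used=1 → run B
t=27: queue=[B,E,F] q_used=2 → run B
t=28: queue=[E,F,B] q_used=0 → run E
t=29: queue=[F,B] q_used=0 → run F
t=30: queue=[F,B] q_used=1 → run F
t=31: queue=[B] q_used=0 → run B
t=32: queue=[B] q_used=1 → run B
t=33: (idle)
t=34: (idle)
t=35: (idle)
t=36: (idle)
t=37: (idle)
t=38: (idle)
t=39: (idle)
t=40: (idle)

context switches = 13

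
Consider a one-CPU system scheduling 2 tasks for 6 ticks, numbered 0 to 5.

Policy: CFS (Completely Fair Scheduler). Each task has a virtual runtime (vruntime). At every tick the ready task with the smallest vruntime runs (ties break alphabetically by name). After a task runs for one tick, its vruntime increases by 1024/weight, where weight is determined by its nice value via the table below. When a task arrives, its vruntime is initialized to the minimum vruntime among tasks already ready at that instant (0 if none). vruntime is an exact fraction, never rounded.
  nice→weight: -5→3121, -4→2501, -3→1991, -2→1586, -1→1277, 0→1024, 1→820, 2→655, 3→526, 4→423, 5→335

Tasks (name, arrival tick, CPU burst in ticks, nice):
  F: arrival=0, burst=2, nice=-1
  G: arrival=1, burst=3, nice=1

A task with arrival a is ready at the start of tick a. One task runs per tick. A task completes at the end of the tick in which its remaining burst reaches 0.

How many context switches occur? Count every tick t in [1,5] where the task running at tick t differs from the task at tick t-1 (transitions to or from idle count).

context switches = 2

t=0: vr[F=0] → run F
t=1: vr[F=1024/1277 G=1024/1277] → run F
t=2: vr[G=1024/1277] → run G
t=3: vr[G=536832/261785] → run G
t=4: vr[G=863744/261785] → run G
t=5: (idle)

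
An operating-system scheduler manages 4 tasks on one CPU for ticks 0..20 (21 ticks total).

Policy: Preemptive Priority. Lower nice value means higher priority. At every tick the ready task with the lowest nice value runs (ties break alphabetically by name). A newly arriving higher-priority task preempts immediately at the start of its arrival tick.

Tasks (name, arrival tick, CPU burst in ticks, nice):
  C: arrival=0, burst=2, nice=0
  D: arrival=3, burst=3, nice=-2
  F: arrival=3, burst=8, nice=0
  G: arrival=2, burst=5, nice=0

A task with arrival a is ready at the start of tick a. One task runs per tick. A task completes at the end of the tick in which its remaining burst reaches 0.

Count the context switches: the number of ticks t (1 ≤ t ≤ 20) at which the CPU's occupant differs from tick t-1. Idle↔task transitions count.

t=0: ready={C} → run C
t=1: ready={C} → run C
t=2: ready={G} → run G
t=3: ready={D,F,G} → run D
t=4: ready={D,F,G} → run D
t=5: ready={D,F,G} → run D
t=6: ready={F,G} → run F
t=7: ready={F,G} → run F
t=8: ready={F,G} → run F
t=9: ready={F,G} → run F
t=10: ready={F,G} → run F
t=11: ready={F,G} → run F
t=12: ready={F,G} → run F
t=13: ready={F,G} → run F
t=14: ready={G} → run G
t=15: ready={G} → run G
t=16: ready={G} → run G
t=17: ready={G} → run G
t=18: (idle)
t=19: (idle)
t=20: (idle)

context switches = 5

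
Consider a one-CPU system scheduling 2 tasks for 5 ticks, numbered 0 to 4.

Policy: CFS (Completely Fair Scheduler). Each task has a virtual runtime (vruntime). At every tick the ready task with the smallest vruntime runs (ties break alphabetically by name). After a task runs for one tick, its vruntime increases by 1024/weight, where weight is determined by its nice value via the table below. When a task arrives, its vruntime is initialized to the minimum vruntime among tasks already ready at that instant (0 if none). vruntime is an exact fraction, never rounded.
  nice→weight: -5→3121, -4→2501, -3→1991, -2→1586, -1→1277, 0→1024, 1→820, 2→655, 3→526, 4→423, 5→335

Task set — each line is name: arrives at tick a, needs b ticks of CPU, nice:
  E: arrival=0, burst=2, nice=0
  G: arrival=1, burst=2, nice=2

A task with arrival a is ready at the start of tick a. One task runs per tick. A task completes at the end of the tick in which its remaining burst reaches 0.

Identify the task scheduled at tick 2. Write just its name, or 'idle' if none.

running at tick 2 = G

t=0: vr[E=0] → run E
t=1: vr[E=1 G=1] → run E
t=2: vr[G=1] → run G
t=3: vr[G=1679/655] → run G
t=4: (idle)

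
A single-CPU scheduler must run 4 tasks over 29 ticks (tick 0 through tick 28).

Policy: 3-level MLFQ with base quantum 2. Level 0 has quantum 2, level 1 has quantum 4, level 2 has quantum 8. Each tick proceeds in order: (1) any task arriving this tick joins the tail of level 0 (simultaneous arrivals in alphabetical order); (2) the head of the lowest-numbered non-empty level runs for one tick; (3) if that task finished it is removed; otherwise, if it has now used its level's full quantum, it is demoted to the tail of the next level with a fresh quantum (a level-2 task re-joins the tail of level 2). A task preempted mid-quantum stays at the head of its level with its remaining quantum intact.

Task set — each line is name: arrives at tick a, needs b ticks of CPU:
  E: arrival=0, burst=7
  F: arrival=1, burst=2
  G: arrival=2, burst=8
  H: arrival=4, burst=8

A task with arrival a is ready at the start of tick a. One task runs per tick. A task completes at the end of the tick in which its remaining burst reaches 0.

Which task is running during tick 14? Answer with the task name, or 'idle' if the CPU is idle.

running at tick 14 = G

t=0: L0/L1/L2 = E/-/- → run E
t=1: L0/L1/L2 = EF/-/- → run E
t=2: L0/L1/L2 = FG/E/- → run F
t=3: L0/L1/L2 = FG/E/- → run F
t=4: L0/L1/L2 = GH/E/- → run G
t=5: L0/L1/L2 = GH/E/- → run G
t=6: L0/L1/L2 = H/EG/- → run H
t=7: L0/L1/L2 = H/EG/- → run H
t=8: L0/L1/L2 = -/EGH/- → run E
t=9: L0/L1/L2 = -/EGH/- → run E
t=10: L0/L1/L2 = -/EGH/- → run E
t=11: L0/L1/L2 = -/EGH/- → run E
t=12: L0/L1/L2 = -/GH/E → run G
t=13: L0/L1/L2 = -/GH/E → run G
t=14: L0/L1/L2 = -/GH/E → run G
t=15: L0/L1/L2 = -/GH/E → run G
t=16: L0/L1/L2 = -/H/EG → run H
t=17: L0/L1/L2 = -/H/EG → run H
t=18: L0/L1/L2 = -/H/EG → run H
t=19: L0/L1/L2 = -/H/EG → run H
t=20: L0/L1/L2 = -/-/EGH → run E
t=21: L0/L1/L2 = -/-/GH → run G
t=22: L0/L1/L2 = -/-/GH → run G
t=23: L0/L1/L2 = -/-/H → run H
t=24: L0/L1/L2 = -/-/H → run H
t=25: (idle)
t=26: (idle)
t=27: (idle)
t=28: (idle)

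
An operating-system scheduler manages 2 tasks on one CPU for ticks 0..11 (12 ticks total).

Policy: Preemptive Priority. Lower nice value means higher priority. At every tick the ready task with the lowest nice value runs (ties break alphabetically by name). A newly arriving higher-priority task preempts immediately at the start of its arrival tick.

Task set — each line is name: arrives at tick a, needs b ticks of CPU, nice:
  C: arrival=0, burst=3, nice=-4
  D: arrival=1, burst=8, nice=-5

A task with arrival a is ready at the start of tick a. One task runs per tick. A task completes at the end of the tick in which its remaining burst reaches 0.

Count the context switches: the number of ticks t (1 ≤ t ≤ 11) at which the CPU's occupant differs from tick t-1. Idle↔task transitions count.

t=0: ready={C} → run C
t=1: ready={C,D} → run D
t=2: ready={C,D} → run D
t=3: ready={C,D} → run D
t=4: ready={C,D} → run D
t=5: ready={C,D} → run D
t=6: ready={C,D} → run D
t=7: ready={C,D} → run D
t=8: ready={C,D} → run D
t=9: ready={C} → run C
t=10: ready={C} → run C
t=11: (idle)

context switches = 3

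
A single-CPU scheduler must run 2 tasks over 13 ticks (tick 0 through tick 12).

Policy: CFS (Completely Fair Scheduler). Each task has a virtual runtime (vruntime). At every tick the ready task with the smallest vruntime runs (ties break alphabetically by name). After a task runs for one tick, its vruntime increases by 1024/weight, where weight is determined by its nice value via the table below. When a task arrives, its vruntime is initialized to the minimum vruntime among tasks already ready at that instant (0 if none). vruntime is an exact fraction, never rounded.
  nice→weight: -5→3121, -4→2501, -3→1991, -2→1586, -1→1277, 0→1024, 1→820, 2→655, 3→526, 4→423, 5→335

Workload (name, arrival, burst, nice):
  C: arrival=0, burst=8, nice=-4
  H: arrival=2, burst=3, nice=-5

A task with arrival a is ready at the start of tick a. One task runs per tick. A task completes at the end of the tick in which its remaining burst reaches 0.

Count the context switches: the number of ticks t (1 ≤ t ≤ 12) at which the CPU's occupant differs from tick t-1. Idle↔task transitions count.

context switches = 5

t=0: vr[C=0] → run C
t=1: vr[C=1024/2501] → run C
t=2: vr[C=2048/2501 H=2048/2501] → run C
t=3: vr[C=3072/2501 H=2048/2501] → run H
t=4: vr[C=3072/2501 H=8952832/7805621] → run H
t=5: vr[C=3072/2501 H=11513856/7805621] → run C
t=6: vr[C=4096/2501 H=11513856/7805621] → run H
t=7: vr[C=4096/2501] → run C
t=8: vr[C=5120/2501] → run C
t=9: vr[C=6144/2501] → run C
t=10: vr[C=7168/2501] → run C
t=11: (idle)
t=12: (idle)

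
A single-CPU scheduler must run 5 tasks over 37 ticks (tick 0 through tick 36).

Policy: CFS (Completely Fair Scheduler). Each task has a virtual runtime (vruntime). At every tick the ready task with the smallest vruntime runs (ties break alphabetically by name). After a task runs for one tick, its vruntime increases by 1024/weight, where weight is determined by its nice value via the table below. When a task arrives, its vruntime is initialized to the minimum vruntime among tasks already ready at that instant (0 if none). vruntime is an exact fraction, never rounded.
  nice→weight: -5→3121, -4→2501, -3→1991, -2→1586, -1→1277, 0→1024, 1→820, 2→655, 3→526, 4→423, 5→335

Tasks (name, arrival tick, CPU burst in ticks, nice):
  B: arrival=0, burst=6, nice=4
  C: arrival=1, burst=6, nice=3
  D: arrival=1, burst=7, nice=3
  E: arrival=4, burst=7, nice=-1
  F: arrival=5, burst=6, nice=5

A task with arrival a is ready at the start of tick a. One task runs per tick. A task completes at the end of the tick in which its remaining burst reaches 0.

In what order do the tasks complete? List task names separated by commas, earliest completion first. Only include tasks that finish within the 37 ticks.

t=0: vr[B=0] → run B
t=1: vr[B=1024/423 C=1024/423 D=1024/423] → run B
t=2: vr[B=2048/423 C=1024/423 D=1024/423] → run C
t=3: vr[B=2048/423 C=485888/111249 D=1024/423] → run D
t=4: vr[B=2048/423 C=485888/111249 D=485888/111249 E=485888/111249] → run C
t=5: vr[B=2048/423 C=702464/111249 D=485888/111249 E=485888/111249 F=485888/111249] → run D
t=6: vr[B=2048/423 C=702464/111249 D=702464/111249 E=485888/111249 F=485888/111249] → run E
t=7: vr[B=2048/423 C=702464/111249 D=702464/111249 E=734397952/142064973 F=485888/111249] → run F
t=8: vr[B=2048/423 C=702464/111249 D=702464/111249 E=734397952/142064973 F=276691456/37268415] → run B
t=9: vr[B=1024/141 C=702464/111249 D=702464/111249 E=734397952/142064973 F=276691456/37268415] → run E
t=10: vr[B=1024/141 C=702464/111249 D=702464/111249 E=848316928/142064973 F=276691456/37268415] → run E
t=11: vr[B=1024/141 C=702464/111249 D=702464/111249 E=962235904/142064973 F=276691456/37268415] → run C
t=12: vr[B=1024/141 C=919040/111249 D=702464/111249 E=962235904/142064973 F=276691456/37268415] → run D
t=13: vr[B=1024/141 C=919040/111249 D=919040/111249 E=962235904/142064973 F=276691456/37268415] → run E
t=14: vr[B=1024/141 C=919040/111249 D=919040/111249 E=1076154880/142064973 F=276691456/37268415] → run B
t=15: vr[B=4096/423 C=919040/111249 D=919040/111249 E=1076154880/142064973 F=276691456/37268415] → run F
t=16: vr[B=4096/423 C=919040/111249 D=919040/111249 E=1076154880/142064973 F=390610432/37268415] → run E
t=17: vr[B=4096/423 C=919040/111249 D=919040/111249 E=1190073856/142064973 F=390610432/37268415] → run C
t=18: vr[B=4096/423 C=1135616/111249 D=919040/111249 E=1190073856/142064973 F=390610432/37268415] → run D
t=19: vr[B=4096/423 C=1135616/111249 D=1135616/111249 E=1190073856/142064973 F=390610432/37268415] → run E
t=20: vr[B=4096/423 C=1135616/111249 D=1135616/111249 E=1303992832/142064973 F=390610432/37268415] → run E
t=21: vr[B=4096/423 C=1135616/111249 D=1135616/111249 F=390610432/37268415] → run B
t=22: vr[B=5120/423 C=1135616/111249 D=1135616/111249 F=390610432/37268415] → run C
t=23: vr[B=5120/423 C=1352192/111249 D=1135616/111249 F=390610432/37268415] → run D
t=24: vr[B=5120/423 C=1352192/111249 D=1352192/111249 F=390610432/37268415] → run F
t=25: vr[B=5120/423 C=1352192/111249 D=1352192/111249 F=504529408/37268415] → run B
t=26: vr[C=1352192/111249 D=1352192/111249 F=504529408/37268415] → run C
t=27: vr[D=1352192/111249 F=504529408/37268415] → run D
t=28: vr[D=1568768/111249 F=504529408/37268415] → run F
t=29: vr[D=1568768/111249 F=618448384/37268415] → run D
t=30: vr[F=618448384/37268415] → run F
t=31: vr[F=146473472/7453683] → run F
t=32: (idle)
t=33: (idle)
t=34: (idle)
t=35: (idle)
t=36: (idle)

completion order = E, B, C, D, F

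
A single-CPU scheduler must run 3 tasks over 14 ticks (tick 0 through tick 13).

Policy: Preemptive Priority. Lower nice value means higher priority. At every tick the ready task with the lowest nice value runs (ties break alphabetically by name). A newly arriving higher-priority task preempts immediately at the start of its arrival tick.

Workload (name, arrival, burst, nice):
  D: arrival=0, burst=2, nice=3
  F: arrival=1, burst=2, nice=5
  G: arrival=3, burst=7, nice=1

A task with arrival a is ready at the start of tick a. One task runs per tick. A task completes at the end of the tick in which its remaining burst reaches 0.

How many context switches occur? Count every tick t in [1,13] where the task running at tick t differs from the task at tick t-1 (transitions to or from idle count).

context switches = 4

t=0: ready={D} → run D
t=1: ready={D,F} → run D
t=2: ready={F} → run F
t=3: ready={F,G} → run G
t=4: ready={F,G} → run G
t=5: ready={F,G} → run G
t=6: ready={F,G} → run G
t=7: ready={F,G} → run G
t=8: ready={F,G} → run G
t=9: ready={F,G} → run G
t=10: ready={F} → run F
t=11: (idle)
t=12: (idle)
t=13: (idle)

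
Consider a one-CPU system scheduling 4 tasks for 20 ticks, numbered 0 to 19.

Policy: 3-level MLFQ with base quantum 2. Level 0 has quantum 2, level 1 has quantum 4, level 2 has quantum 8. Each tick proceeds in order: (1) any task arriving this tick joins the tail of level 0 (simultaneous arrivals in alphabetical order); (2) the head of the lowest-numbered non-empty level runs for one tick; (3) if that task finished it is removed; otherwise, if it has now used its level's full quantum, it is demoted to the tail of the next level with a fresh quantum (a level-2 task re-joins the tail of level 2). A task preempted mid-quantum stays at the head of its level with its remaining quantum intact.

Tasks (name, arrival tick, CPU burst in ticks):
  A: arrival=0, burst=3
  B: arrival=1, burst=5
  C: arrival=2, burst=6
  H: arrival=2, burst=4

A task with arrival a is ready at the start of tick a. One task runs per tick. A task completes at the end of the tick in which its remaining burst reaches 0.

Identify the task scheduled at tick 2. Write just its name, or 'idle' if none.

running at tick 2 = B

t=0: L0/L1/L2 = A/-/- → run A
t=1: L0/L1/L2 = AB/-/- → run A
t=2: L0/L1/L2 = BCH/A/- → run B
t=3: L0/L1/L2 = BCH/A/- → run B
t=4: L0/L1/L2 = CH/AB/- → run C
t=5: L0/L1/L2 = CH/AB/- → run C
t=6: L0/L1/L2 = H/ABC/- → run H
t=7: L0/L1/L2 = H/ABC/- → run H
t=8: L0/L1/L2 = -/ABCH/- → run A
t=9: L0/L1/L2 = -/BCH/- → run B
t=10: L0/L1/L2 = -/BCH/- → run B
t=11: L0/L1/L2 = -/BCH/- → run B
t=12: L0/L1/L2 = -/CH/- → run C
t=13: L0/L1/L2 = -/CH/- → run C
t=14: L0/L1/L2 = -/CH/- → run C
t=15: L0/L1/L2 = -/CH/- → run C
t=16: L0/L1/L2 = -/H/- → run H
t=17: L0/L1/L2 = -/H/- → run H
t=18: (idle)
t=19: (idle)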